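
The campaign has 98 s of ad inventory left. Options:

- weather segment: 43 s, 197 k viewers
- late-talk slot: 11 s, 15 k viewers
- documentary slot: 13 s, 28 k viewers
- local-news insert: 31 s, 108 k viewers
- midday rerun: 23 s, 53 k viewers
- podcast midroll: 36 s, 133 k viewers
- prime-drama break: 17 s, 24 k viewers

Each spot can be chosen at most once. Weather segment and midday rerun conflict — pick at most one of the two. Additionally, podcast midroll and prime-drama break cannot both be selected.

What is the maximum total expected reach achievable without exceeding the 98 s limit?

Ranking by ratio (expected reach/s): weather segment 4.58, podcast midroll 3.69, local-news insert 3.48, midday rerun 2.30.
Taking weather segment + documentary slot + podcast midroll: 92 s used, 358 in expected reach.
The spare 6 s is too small for any remaining spot, and no feasible exchange beats 358.

358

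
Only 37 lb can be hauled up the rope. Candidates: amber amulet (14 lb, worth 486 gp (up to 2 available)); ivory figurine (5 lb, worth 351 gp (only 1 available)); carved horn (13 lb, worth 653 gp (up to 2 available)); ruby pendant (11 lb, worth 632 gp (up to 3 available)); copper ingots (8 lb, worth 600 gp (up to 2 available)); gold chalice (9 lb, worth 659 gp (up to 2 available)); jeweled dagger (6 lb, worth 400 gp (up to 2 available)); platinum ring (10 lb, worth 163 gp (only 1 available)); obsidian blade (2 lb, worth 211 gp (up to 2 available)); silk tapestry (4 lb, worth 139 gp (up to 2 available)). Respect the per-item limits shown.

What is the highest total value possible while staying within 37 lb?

2773

Taking the top-ratio items first gives ivory figurine + 2×copper ingots + gold chalice + 2×obsidian blade for 2632 (34 lb).
The 9 lb tied up in gold chalice is better spent on 2×jeweled dagger — total rises to 2773 (37 lb).
That's the maximum — no swap from here does better than 2773.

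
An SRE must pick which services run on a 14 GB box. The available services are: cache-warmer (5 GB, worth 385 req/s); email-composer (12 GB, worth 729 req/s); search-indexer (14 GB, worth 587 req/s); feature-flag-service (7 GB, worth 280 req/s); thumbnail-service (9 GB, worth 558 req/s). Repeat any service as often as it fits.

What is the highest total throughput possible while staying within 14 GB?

943

By throughput per GB: cache-warmer 77.00, thumbnail-service 62.00, email-composer 60.75, search-indexer 41.93 lead.
Taking the top-ratio services first gives 2×cache-warmer for 770 (10 GB).
Dropping cache-warmer frees 5 GB; slotting in thumbnail-service (9 GB) lifts the total to 943 at 14 GB.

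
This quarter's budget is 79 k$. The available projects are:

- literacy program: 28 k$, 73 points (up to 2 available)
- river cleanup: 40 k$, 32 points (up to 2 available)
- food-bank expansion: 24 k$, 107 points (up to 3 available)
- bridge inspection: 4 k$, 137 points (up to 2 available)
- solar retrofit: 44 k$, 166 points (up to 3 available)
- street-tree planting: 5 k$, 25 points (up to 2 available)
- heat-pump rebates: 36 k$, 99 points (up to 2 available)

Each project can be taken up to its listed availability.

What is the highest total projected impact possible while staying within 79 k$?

By projected impact per k$: bridge inspection 34.25, street-tree planting 5.00, food-bank expansion 4.46, solar retrofit 3.77 lead.
Taking the top-ratio projects first gives 2×food-bank expansion + 2×bridge inspection + 2×street-tree planting for 538 (66 k$).
The 34 k$ tied up in food-bank expansion and 2×street-tree planting is better spent on solar retrofit — total rises to 547 (76 k$).
No other feasible combination exceeds 547.

547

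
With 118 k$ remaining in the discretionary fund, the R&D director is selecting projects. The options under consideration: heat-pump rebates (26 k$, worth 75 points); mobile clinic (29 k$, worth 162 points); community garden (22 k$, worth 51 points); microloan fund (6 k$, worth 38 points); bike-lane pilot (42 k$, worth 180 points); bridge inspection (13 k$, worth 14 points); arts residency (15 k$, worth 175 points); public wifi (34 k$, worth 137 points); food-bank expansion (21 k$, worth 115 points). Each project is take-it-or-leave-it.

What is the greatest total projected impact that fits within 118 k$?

670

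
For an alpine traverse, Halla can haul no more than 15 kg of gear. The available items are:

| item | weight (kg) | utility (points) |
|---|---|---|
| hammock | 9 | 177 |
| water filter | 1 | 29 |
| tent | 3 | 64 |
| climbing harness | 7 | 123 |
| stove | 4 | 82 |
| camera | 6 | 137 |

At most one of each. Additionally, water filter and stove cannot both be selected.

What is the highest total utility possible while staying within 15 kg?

Ranking by ratio (utility/kg): water filter 29.00, camera 22.83, tent 21.33, stove 20.50.
Hammock + camera uses 15 of the 15 kg and totals 314.
Next best is water filter + climbing harness + camera at 289 (14 kg) — short by 25.

314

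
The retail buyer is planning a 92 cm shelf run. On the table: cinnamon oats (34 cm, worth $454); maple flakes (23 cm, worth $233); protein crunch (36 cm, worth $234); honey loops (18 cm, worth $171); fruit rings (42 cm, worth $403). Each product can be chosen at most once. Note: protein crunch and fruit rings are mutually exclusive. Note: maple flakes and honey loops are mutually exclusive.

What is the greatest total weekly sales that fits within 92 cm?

859

Best packing: cinnamon oats + protein crunch + honey loops — 88 cm, 859 total.
The spare 4 cm is too small for any remaining product, and no feasible exchange beats 859.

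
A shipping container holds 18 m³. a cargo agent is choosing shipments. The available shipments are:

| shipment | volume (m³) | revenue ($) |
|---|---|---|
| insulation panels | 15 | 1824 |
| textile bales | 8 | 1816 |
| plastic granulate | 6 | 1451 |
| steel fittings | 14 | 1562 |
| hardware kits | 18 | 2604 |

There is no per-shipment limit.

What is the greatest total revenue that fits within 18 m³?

Best packing: 3×plastic granulate — 18 m³, 4353 total.

4353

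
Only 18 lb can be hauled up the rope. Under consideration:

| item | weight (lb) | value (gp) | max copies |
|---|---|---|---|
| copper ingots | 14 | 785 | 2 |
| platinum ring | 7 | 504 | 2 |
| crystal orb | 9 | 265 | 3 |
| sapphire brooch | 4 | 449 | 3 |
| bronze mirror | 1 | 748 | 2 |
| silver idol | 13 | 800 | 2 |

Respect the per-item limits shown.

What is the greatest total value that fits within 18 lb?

2898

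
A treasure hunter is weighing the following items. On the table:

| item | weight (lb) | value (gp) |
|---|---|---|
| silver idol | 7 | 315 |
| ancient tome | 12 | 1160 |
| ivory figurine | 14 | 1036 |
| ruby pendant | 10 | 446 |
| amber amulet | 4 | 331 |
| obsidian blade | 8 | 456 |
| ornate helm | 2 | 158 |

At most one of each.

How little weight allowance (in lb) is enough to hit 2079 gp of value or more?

26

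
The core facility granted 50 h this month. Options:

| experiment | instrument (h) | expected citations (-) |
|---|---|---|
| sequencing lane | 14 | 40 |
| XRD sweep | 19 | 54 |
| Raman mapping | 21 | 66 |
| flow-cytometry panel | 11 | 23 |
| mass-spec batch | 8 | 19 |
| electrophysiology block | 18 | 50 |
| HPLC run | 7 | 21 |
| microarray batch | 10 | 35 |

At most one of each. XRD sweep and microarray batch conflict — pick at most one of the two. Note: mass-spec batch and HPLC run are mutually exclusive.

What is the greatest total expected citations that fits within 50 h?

Best packing: Raman mapping + electrophysiology block + microarray batch — 49 h, 151 total.
The spare 1 h is too small for any remaining experiment, and no feasible exchange beats 151.

151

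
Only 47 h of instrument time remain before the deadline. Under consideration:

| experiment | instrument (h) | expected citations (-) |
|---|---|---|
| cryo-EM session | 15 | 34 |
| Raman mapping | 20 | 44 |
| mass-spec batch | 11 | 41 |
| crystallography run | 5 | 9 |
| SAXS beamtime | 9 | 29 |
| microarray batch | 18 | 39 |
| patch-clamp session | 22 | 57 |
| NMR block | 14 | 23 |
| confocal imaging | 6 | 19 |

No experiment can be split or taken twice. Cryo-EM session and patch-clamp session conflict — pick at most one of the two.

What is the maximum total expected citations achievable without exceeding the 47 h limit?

136

The ratio heuristic lands on cryo-EM session + mass-spec batch + crystallography run + SAXS beamtime + confocal imaging (132) but leaves 1 h idle.
Dropping cryo-EM session and confocal imaging frees 21 h; slotting in patch-clamp session (22 h) lifts the total to 136 at 47 h.
Runner-up Raman mapping + mass-spec batch + SAXS beamtime + confocal imaging tops out at 133.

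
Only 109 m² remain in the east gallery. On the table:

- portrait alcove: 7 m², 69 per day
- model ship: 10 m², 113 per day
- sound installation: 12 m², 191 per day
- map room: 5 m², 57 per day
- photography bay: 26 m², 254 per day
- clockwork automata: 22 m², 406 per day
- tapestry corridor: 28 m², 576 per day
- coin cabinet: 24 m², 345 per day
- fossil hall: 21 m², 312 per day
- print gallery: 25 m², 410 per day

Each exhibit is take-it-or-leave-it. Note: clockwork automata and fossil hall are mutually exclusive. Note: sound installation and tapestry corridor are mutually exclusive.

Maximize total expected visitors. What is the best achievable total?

Ranking by ratio (expected visitors/m²): tapestry corridor 20.57, clockwork automata 18.45, print gallery 16.40.
Taking model ship + clockwork automata + tapestry corridor + coin cabinet + print gallery: 109 m² used, 1850 in expected visitors.
The closest alternative, portrait alcove + clockwork automata + tapestry corridor + coin cabinet + print gallery, reaches only 1806.

1850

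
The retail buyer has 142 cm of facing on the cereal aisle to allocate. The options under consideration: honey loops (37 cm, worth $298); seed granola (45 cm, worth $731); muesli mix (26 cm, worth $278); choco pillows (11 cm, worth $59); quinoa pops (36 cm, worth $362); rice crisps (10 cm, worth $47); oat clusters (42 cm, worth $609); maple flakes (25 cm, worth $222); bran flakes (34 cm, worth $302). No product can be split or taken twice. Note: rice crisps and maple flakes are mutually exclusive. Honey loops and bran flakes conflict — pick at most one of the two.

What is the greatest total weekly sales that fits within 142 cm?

The ratio ordering already packs tightly: seed granola + muesli mix + oat clusters + maple flakes, 138 cm, 1840.
The spare 4 cm is too small for any remaining product, and no feasible exchange beats 1840.

1840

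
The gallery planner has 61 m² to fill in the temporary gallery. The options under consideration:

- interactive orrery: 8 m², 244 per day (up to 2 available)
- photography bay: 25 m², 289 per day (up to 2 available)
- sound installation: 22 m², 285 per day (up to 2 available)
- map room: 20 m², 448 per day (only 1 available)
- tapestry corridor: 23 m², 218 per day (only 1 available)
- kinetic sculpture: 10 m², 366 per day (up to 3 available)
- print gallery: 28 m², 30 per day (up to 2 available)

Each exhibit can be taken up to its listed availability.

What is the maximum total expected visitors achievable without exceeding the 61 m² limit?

1790

Density check — kinetic sculpture 36.60, interactive orrery 30.50, map room 22.40 are the best per m².
A density-first pass picks 2×interactive orrery + 3×kinetic sculpture — 1586 at 46 m².
Dropping interactive orrery frees 8 m²; slotting in map room (20 m²) lifts the total to 1790 at 58 m².
The spare 3 m² is too small for any remaining exhibit, and no exchange beats 1790.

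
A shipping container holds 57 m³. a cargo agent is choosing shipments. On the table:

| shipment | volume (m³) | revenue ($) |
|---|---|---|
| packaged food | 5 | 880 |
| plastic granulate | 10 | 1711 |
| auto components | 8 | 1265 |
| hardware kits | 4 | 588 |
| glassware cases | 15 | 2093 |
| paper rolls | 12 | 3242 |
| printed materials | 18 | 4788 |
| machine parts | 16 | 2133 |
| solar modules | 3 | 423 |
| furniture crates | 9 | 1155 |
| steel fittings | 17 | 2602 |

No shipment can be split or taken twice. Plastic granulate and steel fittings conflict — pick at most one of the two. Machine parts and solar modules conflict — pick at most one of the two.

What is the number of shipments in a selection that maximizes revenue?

6

The maximum revenue within 57 m³ is 12474.
For example packaged food + plastic granulate + auto components + hardware kits + paper rolls + printed materials achieves it, using 57 m³.
Any selection reaching 12474 contains exactly 6 shipments.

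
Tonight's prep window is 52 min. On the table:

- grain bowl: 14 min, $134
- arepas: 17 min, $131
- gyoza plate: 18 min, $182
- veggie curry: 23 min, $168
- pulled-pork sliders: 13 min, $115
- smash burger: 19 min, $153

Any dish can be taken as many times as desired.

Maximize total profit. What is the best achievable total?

498

Density check — gyoza plate 10.11, grain bowl 9.57, pulled-pork sliders 8.85 are the best per min.
Grain bowl + 2×gyoza plate uses 50 of the 52 min and totals 498.
Nothing else within 52 min beats 498.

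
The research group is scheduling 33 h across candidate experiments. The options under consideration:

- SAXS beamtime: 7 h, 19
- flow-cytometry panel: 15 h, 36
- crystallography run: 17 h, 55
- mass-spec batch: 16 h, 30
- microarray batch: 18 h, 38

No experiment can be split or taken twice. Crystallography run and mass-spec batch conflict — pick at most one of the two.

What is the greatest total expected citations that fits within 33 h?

Filling by ratio: SAXS beamtime + crystallography run for 74, with 9 h left unused.
Replace SAXS beamtime with flow-cytometry panel: the trade gains 17 net, giving 91 at 32 h.
Every other selection either busts 33 h or breaks a pairing rule or fails to beat 91.

91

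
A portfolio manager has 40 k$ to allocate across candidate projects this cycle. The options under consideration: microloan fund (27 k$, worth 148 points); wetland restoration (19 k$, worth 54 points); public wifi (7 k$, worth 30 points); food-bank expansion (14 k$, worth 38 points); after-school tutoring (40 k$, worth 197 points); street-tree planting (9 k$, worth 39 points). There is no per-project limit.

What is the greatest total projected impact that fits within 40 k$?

197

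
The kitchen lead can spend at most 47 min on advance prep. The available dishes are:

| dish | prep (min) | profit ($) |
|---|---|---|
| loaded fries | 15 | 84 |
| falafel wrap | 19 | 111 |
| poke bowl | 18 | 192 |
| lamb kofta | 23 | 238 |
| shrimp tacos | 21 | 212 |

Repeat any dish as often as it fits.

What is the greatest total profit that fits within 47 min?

Filling by ratio: 2×poke bowl for 384, with 11 min left unused.
The 36 min tied up in 2×poke bowl is better spent on 2×lamb kofta — total rises to 476 (46 min).
No other feasible combination exceeds 476.

476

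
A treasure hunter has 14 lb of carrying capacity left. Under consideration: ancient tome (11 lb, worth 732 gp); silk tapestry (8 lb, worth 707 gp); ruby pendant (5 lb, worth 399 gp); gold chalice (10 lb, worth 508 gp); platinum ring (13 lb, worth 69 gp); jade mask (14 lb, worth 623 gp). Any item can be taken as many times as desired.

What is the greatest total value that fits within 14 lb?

1106

Density check — silk tapestry 88.38, ruby pendant 79.80, ancient tome 66.55 are the best per lb.
The ratio ordering already packs tightly: silk tapestry + ruby pendant, 13 lb, 1106.
Every other selection either busts 14 lb or fails to beat 1106.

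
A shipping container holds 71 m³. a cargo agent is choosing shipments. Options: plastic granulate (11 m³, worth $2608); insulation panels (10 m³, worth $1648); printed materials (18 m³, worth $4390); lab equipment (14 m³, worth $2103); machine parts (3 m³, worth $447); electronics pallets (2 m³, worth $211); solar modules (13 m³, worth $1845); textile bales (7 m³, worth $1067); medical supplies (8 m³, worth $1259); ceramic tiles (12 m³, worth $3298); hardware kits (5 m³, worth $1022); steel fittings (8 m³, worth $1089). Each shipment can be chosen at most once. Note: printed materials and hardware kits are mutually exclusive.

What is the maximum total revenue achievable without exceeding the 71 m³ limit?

14928

By revenue per m³: ceramic tiles 274.83, printed materials 243.89, plastic granulate 237.09, hardware kits 204.40 lead.
Taking plastic granulate + insulation panels + printed materials + machine parts + electronics pallets + textile bales + medical supplies + ceramic tiles: 71 m³ used, 14928 in revenue.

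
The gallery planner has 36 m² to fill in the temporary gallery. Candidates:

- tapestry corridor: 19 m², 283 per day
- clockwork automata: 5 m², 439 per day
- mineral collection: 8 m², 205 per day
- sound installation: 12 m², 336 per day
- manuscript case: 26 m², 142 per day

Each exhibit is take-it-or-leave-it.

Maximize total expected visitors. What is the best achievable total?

1058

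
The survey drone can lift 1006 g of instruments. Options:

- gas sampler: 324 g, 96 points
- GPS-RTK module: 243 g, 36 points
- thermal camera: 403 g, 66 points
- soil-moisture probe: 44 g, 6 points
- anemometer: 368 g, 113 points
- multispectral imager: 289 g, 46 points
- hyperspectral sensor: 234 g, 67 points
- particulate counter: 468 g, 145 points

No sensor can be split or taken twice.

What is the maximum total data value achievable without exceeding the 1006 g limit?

282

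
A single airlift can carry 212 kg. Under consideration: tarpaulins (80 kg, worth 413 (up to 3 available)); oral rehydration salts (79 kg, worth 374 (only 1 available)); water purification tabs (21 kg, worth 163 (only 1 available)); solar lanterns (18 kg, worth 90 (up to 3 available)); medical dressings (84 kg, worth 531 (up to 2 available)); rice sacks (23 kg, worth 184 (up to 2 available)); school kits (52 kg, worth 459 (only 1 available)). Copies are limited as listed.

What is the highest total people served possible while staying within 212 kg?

Density check — school kits 8.83, rice sacks 8.00, water purification tabs 7.76 are the best per kg.
Water purification tabs + medical dressings + 2×rice sacks + school kits uses 203 of the 212 kg and totals 1521.
No other feasible combination exceeds 1521.

1521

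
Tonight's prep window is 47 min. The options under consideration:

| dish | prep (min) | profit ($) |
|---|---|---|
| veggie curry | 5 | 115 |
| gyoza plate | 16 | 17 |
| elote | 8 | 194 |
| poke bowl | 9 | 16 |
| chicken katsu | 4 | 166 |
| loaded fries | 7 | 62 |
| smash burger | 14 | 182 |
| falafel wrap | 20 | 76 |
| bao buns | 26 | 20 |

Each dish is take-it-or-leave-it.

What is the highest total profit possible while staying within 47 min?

735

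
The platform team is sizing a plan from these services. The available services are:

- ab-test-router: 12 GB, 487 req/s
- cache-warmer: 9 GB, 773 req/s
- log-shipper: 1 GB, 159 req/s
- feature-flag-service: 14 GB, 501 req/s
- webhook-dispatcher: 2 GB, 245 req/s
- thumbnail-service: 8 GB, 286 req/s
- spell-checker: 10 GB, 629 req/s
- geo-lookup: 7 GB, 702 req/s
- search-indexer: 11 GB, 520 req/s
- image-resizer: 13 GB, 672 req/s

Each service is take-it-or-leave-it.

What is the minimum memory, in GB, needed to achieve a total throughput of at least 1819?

19

Look for the lowest-memory combination reaching 1819.
cache-warmer + log-shipper + webhook-dispatcher + geo-lookup reaches 1879 using 19 GB.
Any bundle with less than 19 GB falls short of 1819.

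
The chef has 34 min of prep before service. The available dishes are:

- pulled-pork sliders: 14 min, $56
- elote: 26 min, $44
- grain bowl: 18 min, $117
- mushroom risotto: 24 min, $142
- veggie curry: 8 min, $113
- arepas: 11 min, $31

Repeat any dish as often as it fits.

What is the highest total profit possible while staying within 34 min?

Best packing: 4×veggie curry — 32 min, 452 total.
Every other selection either busts 34 min or fails to beat 452.

452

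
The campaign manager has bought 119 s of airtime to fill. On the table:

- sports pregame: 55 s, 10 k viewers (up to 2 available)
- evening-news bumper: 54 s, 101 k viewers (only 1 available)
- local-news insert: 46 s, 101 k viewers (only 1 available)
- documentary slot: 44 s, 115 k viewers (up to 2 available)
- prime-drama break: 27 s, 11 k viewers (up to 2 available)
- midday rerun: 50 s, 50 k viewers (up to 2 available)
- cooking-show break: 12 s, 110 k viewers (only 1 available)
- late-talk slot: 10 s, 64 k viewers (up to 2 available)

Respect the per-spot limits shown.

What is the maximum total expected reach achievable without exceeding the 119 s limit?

404

Filling by ratio: documentary slot + prime-drama break + cooking-show break + 2×late-talk slot for 364, with 16 s left unused.
Dropping prime-drama break and late-talk slot frees 37 s; slotting in documentary slot (44 s) lifts the total to 404 at 110 s.
The spare 9 s is too small for any remaining spot, and no exchange beats 404.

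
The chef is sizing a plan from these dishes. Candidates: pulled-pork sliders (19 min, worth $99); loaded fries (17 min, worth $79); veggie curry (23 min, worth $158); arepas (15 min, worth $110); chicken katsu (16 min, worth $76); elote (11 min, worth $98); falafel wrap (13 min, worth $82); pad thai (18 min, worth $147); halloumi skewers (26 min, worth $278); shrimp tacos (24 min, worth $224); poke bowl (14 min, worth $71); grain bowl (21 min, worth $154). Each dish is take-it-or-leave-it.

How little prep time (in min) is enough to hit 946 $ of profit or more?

Minimise min subject to total profit ≥ 946.
arepas + elote + falafel wrap + halloumi skewers + shrimp tacos + grain bowl: 946 profit at 110 min.
No combination under 110 min hits 946.

110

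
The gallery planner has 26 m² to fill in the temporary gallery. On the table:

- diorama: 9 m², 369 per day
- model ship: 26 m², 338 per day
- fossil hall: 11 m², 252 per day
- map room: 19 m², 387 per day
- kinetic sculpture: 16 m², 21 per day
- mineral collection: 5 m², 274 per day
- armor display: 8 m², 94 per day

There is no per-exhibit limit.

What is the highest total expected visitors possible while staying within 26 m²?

The ratio ordering already packs tightly: 5×mineral collection, 25 m², 1370.
Nothing else within 26 m² beats 1370.

1370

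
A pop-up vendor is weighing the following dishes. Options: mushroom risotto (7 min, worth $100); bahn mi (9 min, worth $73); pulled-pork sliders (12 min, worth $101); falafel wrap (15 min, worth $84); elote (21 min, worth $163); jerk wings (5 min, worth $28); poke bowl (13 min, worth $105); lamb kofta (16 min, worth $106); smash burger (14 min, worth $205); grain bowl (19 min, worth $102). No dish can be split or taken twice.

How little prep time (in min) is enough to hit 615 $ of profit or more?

62

Minimise min subject to total profit ≥ 615.
Taking mushroom risotto + pulled-pork sliders + poke bowl + lamb kofta + smash burger gives 617 (≥ 615) for 62 min.
Below 62 min the best achievable stays under 615.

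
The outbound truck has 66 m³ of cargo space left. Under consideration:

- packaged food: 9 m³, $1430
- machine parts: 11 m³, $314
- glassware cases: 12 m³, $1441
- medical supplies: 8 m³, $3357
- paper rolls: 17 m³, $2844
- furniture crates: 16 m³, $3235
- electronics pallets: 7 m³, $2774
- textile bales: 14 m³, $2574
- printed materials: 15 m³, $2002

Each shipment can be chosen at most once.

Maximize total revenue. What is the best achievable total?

14811

A density-first pass picks medical supplies + paper rolls + furniture crates + electronics pallets + textile bales — 14784 at 62 m³.
Replace paper rolls with packaged food + glassware cases: the trade gains 27 net, giving 14811 at 66 m³.
No other feasible combination exceeds 14811.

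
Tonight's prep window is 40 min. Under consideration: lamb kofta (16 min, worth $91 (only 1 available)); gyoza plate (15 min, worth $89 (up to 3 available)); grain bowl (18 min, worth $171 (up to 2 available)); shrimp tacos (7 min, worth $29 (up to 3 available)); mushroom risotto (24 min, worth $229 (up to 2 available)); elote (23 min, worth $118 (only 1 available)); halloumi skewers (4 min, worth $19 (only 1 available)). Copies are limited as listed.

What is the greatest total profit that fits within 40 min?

By profit per min: mushroom risotto 9.54, grain bowl 9.50, gyoza plate 5.93 lead.
A density-first pass picks gyoza plate + mushroom risotto — 318 at 39 min.
The 39 min tied up in gyoza plate and mushroom risotto is better spent on 2×grain bowl + halloumi skewers — total rises to 361 (40 min).
Every other selection either busts 40 min or exceeds an availability limit or fails to beat 361.

361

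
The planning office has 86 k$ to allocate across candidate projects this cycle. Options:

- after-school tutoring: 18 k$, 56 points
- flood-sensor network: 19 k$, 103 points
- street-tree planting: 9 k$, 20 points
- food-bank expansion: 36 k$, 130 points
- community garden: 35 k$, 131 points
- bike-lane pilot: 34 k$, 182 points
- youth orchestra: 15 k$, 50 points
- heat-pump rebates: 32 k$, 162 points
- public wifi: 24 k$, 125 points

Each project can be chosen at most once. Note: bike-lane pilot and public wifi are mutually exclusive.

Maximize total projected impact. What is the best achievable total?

Taking flood-sensor network + bike-lane pilot + heat-pump rebates: 85 k$ used, 447 in projected impact.

447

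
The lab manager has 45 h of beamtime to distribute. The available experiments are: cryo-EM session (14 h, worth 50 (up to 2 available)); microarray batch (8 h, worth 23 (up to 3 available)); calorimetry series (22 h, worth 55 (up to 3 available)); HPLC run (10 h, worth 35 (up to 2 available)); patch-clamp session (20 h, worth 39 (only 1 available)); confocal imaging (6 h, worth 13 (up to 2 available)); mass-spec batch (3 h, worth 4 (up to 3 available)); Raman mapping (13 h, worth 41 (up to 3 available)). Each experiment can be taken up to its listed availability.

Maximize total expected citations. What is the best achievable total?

By expected citations per h: cryo-EM session 3.57, HPLC run 3.50, Raman mapping 3.15, microarray batch 2.88 lead.
The ratio heuristic lands on 2×cryo-EM session + HPLC run + confocal imaging (148) but leaves 1 h idle.
The 20 h tied up in cryo-EM session and confocal imaging is better spent on microarray batch + Raman mapping — total rises to 149 (45 h).
Every other selection either busts 45 h or exceeds an availability limit or fails to beat 149.

149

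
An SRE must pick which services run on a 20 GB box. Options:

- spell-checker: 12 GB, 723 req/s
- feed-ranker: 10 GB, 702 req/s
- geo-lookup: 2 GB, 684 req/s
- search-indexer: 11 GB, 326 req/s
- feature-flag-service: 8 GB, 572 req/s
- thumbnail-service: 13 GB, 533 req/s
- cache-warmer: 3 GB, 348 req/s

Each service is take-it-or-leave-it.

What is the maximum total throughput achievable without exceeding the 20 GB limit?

Taking the top-ratio services first gives geo-lookup + feature-flag-service + cache-warmer for 1604 (13 GB).
Replace cache-warmer with feed-ranker: the trade gains 354 net, giving 1958 at 20 GB.
An exhaustive check of the 128 subsets confirms 1958.

1958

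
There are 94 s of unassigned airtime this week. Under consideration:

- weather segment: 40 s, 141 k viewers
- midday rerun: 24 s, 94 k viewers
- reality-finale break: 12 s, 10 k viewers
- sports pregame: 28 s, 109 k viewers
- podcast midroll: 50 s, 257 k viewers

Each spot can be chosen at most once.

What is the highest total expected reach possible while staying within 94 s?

398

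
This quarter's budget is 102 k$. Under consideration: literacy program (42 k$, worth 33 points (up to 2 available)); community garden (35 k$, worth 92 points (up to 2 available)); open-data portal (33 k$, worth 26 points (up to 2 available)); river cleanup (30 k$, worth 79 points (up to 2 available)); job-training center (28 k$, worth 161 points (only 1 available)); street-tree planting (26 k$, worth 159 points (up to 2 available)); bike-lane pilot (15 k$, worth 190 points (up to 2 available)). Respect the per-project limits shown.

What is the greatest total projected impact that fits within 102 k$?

A density-first pass picks 2×street-tree planting + 2×bike-lane pilot — 698 at 82 k$.
Dropping street-tree planting frees 26 k$; slotting in job-training center (28 k$) lifts the total to 700 at 84 k$.
Every other selection either busts 102 k$ or exceeds an availability limit or fails to beat 700.

700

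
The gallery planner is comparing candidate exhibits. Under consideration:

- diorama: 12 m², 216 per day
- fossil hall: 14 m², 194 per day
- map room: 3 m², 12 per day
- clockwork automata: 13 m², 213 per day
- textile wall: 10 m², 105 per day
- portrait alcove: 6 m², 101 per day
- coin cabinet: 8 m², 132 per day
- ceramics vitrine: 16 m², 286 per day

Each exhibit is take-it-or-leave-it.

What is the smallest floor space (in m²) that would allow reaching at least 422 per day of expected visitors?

Look for the lowest-floor combination reaching 422.
diorama + clockwork automata: 429 expected visitors at 25 m².
No combination under 25 m² hits 422.

25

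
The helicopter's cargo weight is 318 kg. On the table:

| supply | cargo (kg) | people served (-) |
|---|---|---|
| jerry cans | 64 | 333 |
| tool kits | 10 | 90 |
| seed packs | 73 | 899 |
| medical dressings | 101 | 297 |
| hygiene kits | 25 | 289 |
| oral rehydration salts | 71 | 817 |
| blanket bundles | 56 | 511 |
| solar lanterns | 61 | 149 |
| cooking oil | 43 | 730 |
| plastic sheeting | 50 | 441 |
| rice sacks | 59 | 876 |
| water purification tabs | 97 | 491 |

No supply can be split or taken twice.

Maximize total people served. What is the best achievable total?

3923

Filling by ratio: tool kits + seed packs + hygiene kits + oral rehydration salts + cooking oil + rice sacks for 3701, with 37 kg left unused.
Replace hygiene kits with blanket bundles: the trade gains 222 net, giving 3923 at 312 kg.
The closest alternative, tool kits + seed packs + oral rehydration salts + cooking oil + plastic sheeting + rice sacks, reaches only 3853.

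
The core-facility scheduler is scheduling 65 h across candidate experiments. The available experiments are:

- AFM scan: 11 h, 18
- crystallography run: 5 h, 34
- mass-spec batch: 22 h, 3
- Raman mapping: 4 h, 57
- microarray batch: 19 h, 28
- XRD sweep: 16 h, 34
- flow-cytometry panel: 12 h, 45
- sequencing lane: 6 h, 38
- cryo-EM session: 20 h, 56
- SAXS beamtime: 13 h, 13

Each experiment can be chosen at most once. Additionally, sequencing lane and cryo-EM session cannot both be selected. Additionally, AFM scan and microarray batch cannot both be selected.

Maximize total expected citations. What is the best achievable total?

Crystallography run + Raman mapping + microarray batch + XRD sweep + flow-cytometry panel + sequencing lane uses 62 of the 65 h and totals 236.
Every other selection either busts 65 h or breaks a pairing rule or fails to beat 236.

236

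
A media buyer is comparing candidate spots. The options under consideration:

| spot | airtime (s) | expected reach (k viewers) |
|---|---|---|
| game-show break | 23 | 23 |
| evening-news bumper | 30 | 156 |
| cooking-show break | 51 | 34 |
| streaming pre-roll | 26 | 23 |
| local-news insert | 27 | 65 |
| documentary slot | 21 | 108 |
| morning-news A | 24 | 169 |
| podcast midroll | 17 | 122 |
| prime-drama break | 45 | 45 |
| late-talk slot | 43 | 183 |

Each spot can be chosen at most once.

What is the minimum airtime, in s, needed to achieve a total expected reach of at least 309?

Look for the lowest-airtime combination reaching 309.
evening-news bumper + morning-news A: 325 expected reach at 54 s.
No combination under 54 s hits 309.

54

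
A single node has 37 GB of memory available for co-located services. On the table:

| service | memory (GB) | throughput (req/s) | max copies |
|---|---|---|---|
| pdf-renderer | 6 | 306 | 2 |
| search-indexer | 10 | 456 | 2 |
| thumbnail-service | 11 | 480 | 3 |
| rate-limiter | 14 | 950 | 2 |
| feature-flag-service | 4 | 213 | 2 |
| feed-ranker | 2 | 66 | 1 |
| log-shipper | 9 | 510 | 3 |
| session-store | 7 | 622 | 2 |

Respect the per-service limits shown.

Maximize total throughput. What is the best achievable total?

2704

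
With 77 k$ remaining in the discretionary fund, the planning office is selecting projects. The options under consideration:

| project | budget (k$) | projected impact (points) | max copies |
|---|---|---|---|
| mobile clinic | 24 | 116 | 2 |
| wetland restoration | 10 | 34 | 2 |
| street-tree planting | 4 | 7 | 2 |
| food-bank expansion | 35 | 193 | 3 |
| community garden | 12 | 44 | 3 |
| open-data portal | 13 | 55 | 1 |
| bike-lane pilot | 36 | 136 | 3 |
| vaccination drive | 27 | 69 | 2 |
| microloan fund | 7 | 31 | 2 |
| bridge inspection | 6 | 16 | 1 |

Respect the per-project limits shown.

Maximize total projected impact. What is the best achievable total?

417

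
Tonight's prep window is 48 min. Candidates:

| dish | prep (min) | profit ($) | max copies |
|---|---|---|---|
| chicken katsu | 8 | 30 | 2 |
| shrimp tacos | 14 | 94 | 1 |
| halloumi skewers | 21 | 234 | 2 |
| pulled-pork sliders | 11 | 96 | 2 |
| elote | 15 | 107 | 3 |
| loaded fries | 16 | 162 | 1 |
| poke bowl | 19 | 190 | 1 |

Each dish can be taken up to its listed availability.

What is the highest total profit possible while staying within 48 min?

492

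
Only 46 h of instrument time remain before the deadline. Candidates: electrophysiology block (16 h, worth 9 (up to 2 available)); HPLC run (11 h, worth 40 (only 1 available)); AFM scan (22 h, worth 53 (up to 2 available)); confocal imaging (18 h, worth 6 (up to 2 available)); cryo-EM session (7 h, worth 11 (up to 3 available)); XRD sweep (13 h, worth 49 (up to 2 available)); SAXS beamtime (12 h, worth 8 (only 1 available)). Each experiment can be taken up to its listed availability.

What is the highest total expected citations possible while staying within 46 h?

Ranking by ratio (expected citations/h): XRD sweep 3.77, HPLC run 3.64, AFM scan 2.41.
HPLC run + cryo-EM session + 2×XRD sweep uses 44 of the 46 h and totals 149.
That's the maximum — no swap from here does better than 149.

149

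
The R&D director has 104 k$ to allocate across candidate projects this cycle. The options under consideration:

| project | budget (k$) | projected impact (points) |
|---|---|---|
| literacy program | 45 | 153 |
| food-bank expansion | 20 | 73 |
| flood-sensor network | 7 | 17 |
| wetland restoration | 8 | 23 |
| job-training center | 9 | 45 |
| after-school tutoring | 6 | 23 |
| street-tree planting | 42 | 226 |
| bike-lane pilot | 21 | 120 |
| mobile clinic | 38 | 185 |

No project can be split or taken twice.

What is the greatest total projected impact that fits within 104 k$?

Taking the top-ratio projects first gives food-bank expansion + job-training center + after-school tutoring + street-tree planting + bike-lane pilot for 487 (98 k$).
Dropping food-bank expansion and job-training center and after-school tutoring frees 35 k$; slotting in mobile clinic (38 k$) lifts the total to 531 at 101 k$.
Next best is wetland restoration + job-training center + after-school tutoring + street-tree planting + mobile clinic at 502 (103 k$) — short by 29.

531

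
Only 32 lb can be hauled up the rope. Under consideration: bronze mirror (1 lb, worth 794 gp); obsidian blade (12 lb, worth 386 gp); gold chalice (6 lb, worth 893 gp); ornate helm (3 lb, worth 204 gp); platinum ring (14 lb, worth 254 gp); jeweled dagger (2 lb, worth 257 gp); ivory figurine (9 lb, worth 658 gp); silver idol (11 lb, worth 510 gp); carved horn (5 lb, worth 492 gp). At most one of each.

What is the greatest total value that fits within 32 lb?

3347

Greedy by ratio would take bronze mirror + gold chalice + ornate helm + jeweled dagger + ivory figurine + carved horn: 26 lb used, total 3298.
Replace ornate helm and jeweled dagger with silver idol: the trade gains 49 net, giving 3347 at 32 lb.
Next best is bronze mirror + gold chalice + ornate helm + jeweled dagger + ivory figurine + silver idol at 3316 (32 lb) — short by 31.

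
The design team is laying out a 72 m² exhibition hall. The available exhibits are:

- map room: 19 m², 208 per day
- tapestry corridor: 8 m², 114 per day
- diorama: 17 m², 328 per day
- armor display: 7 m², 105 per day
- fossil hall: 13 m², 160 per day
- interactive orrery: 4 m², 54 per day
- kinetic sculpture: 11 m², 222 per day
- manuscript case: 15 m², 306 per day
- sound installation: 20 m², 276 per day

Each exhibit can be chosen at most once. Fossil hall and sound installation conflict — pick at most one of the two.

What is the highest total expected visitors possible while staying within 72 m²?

Ranking by ratio (expected visitors/m²): manuscript case 20.40, kinetic sculpture 20.18, diorama 19.29, armor display 15.00.
The ratio heuristic lands on tapestry corridor + diorama + armor display + interactive orrery + kinetic sculpture + manuscript case (1129) but leaves 10 m² idle.
Replace armor display and interactive orrery with sound installation: the trade gains 117 net, giving 1246 at 71 m².
The closest alternative, diorama + armor display + kinetic sculpture + manuscript case + sound installation, reaches only 1237.

1246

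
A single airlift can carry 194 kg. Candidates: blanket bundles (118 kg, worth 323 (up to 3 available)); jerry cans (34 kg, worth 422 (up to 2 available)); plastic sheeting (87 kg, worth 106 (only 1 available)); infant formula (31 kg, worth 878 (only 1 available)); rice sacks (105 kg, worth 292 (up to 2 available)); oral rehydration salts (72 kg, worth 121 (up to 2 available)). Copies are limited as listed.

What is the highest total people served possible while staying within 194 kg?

1843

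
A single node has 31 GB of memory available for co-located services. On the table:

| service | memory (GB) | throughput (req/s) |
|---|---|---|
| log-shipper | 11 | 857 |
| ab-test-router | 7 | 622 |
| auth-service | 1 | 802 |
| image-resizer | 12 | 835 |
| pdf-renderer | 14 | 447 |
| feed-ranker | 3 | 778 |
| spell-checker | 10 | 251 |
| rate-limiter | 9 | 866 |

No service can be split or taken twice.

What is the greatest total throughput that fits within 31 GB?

By throughput per GB: auth-service 802.00, feed-ranker 259.33, rate-limiter 96.22 lead.
Log-shipper + ab-test-router + auth-service + feed-ranker + rate-limiter uses 31 of the 31 GB and totals 3925.
Every other selection either busts 31 GB or fails to beat 3925.

3925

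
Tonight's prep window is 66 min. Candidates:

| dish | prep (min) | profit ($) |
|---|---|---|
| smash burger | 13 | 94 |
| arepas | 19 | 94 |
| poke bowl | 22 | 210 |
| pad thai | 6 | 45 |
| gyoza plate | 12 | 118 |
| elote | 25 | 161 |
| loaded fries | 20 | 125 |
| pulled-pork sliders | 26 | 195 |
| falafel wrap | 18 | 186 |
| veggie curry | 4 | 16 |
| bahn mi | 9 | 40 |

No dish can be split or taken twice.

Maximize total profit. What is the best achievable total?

Taking the top-ratio dishes first gives poke bowl + pad thai + gyoza plate + falafel wrap + veggie curry for 575 (62 min).
The 10 min tied up in pad thai and veggie curry is better spent on smash burger — total rises to 608 (65 min).
An exhaustive check of the 2048 subsets confirms 608.

608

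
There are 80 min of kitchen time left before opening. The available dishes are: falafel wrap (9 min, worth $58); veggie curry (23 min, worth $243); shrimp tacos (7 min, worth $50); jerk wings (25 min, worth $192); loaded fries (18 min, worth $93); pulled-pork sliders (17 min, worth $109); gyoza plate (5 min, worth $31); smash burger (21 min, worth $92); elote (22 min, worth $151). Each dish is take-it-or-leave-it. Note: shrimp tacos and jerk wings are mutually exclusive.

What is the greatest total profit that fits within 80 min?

Ranking by ratio (profit/min): veggie curry 10.57, jerk wings 7.68, shrimp tacos 7.14.
Best packing: falafel wrap + veggie curry + jerk wings + elote — 79 min, 644 total.
Every other selection either busts 80 min or breaks a pairing rule or fails to beat 644.

644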